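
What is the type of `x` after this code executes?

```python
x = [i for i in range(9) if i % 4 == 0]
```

A list comprehension [...] produces a list

list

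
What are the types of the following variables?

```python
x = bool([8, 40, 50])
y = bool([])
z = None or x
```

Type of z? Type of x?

None or <bool> returns the bool; bool() returns bool

bool, bool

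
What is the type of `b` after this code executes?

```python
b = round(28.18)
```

round() with no ndigits arg returns int

int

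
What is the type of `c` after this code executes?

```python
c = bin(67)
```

bin() returns str representation

str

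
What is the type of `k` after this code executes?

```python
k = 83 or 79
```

'or' returns the first truthy value (83, which is int)

int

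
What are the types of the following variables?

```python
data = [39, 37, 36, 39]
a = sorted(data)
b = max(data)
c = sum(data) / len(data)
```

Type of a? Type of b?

sorted() returns list; max of ints returns int

list, int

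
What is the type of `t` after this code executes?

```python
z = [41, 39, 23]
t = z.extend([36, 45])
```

list.extend() returns None

NoneType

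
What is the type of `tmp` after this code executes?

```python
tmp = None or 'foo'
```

'or' with None returns the other value ('foo', str)

str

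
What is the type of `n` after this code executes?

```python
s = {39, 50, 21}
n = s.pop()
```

Popping from a set of ints returns int

int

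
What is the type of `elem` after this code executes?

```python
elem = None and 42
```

'and' returns first falsy value (None)

NoneType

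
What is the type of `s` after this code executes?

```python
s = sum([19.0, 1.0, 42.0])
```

sum() of floats returns float

float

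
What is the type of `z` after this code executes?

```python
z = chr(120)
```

chr() returns str (single character)

str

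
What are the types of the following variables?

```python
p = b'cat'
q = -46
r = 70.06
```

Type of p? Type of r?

p is bytes; r is float

bytes, float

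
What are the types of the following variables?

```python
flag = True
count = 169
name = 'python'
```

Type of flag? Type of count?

flag is bool; count is int

bool, int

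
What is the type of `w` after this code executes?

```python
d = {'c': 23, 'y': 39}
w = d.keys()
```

.keys() returns a dict_keys view object

dict_keys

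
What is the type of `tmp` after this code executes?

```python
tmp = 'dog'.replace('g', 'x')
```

str.replace() returns str

str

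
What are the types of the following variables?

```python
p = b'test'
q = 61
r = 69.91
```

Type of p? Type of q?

p is bytes; q is int

bytes, int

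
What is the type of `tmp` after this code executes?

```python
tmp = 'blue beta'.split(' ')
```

str.split() returns list

list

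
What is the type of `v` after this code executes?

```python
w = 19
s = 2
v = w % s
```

int % int returns int (19 % 2 = 1)

int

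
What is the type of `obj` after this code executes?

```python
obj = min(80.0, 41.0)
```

min() of floats returns float

float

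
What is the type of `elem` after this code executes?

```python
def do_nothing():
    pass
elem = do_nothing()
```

A function with no return statement returns None

NoneType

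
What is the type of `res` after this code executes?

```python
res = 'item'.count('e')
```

str.count() returns int

int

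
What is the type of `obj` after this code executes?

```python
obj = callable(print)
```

callable() returns bool

bool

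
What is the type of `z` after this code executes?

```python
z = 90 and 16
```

'and' returns the last value when all truthy (16, which is int)

int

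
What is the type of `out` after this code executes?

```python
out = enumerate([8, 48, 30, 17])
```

enumerate() returns an enumerate iterator object

enumerate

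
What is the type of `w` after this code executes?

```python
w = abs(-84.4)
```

abs() of float returns float

float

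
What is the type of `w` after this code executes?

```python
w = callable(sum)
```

callable() returns bool

bool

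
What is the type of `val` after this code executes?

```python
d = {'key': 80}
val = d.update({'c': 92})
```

dict.update() returns None

NoneType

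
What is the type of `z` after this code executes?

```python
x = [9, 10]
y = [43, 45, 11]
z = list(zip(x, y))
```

list(zip(...)) returns a list of tuples

list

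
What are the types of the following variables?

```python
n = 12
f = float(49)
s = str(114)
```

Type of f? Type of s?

f is float; s is str

float, str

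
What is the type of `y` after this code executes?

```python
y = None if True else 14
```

Ternary: condition is True, if branch (None) taken → NoneType

NoneType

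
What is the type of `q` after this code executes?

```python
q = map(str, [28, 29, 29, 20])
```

map() returns a map iterator object

map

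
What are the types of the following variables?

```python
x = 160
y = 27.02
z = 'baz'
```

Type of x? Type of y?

x is int; y is float

int, float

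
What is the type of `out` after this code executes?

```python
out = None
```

None has type NoneType

NoneType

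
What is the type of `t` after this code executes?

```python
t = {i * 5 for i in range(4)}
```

A set comprehension {expr for x in iterable} produces a set

set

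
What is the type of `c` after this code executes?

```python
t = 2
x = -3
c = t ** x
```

int ** negative int returns float

float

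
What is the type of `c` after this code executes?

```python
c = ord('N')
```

ord() returns int (Unicode code point)

int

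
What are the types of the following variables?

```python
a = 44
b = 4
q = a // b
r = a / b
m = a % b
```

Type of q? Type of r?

int // int returns int; int / int returns float

int, float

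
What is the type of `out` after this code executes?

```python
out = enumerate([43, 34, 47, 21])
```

enumerate() returns an enumerate iterator object

enumerate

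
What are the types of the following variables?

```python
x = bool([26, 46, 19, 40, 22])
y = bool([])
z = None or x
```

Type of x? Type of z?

bool() returns bool; None or <bool> returns the bool

bool, bool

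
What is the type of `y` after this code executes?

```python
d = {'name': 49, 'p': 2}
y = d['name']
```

Accessing dict[str, int] with key 'name' returns int value 49

int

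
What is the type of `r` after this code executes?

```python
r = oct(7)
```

oct() returns str representation

str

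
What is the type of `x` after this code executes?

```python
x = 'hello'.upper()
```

str.upper() returns str

str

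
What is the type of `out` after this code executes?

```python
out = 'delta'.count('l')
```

str.count() returns int

int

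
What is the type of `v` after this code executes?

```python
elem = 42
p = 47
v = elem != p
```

Comparison operators return bool

bool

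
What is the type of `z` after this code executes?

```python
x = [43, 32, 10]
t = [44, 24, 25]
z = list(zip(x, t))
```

list(zip(...)) returns a list of tuples

list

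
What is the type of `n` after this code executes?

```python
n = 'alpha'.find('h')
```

str.find() returns int (index, or -1)

int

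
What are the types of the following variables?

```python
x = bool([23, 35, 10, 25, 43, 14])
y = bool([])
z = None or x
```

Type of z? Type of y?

None or <bool> returns the bool; bool() returns bool

bool, bool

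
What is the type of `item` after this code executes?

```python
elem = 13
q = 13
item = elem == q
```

Equality comparison returns bool

bool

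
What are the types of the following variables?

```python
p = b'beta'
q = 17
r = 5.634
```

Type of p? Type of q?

p is bytes; q is int

bytes, int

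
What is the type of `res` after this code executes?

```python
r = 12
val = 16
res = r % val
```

int % int returns int (12 % 16 = 12)

int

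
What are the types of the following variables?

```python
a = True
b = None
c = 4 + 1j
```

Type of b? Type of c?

b is NoneType; c is complex

NoneType, complex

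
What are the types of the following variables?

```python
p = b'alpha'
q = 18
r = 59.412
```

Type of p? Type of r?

p is bytes; r is float

bytes, float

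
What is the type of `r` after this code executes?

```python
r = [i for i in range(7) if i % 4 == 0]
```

A list comprehension [...] produces a list

list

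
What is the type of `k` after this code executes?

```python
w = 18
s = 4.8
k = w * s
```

int * float returns float (18 * 4.8 = 86.4)

float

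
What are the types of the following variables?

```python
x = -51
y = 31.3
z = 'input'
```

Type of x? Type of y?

x is int; y is float

int, float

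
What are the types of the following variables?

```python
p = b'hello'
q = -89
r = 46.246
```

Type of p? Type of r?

p is bytes; r is float

bytes, float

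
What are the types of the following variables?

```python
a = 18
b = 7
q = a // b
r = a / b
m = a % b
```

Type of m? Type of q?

int % int returns int; int // int returns int

int, int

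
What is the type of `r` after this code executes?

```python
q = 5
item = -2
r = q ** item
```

int ** negative int returns float

float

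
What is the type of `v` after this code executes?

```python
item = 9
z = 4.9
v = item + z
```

int + float returns float (9 + 4.9 = 13.9)

float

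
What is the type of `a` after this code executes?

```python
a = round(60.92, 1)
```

round() with ndigits arg returns float

float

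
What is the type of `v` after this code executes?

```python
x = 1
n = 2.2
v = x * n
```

int * float returns float (1 * 2.2 = 2.2)

float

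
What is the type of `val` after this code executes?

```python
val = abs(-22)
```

abs() of int returns int

int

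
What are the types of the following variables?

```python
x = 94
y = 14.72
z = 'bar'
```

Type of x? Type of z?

x is int; z is str

int, str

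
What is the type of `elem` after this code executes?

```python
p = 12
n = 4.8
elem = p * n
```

int * float returns float (12 * 4.8 = 57.6)

float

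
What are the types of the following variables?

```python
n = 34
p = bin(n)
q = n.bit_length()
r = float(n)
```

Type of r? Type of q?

float() returns float; int.bit_length() returns int

float, int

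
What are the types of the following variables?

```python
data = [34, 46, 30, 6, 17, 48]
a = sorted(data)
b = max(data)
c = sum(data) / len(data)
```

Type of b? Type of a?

max of ints returns int; sorted() returns list

int, list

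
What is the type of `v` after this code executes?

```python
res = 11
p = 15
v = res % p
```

int % int returns int (11 % 15 = 11)

int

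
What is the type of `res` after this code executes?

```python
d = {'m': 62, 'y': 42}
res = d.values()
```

.values() returns a dict_values view object

dict_values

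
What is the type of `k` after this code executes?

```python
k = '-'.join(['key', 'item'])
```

str.join() returns str

str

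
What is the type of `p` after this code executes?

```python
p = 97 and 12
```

'and' returns the last value when all truthy (12, which is int)

int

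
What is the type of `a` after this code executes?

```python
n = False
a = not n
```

'not' always returns bool

bool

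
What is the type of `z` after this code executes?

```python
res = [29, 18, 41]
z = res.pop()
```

list.pop() returns the popped element (int here)

int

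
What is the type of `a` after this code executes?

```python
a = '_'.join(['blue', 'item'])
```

str.join() returns str

str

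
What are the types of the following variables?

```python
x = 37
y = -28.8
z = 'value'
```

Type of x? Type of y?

x is int; y is float

int, float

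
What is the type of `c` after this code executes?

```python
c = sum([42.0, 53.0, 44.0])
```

sum() of floats returns float

float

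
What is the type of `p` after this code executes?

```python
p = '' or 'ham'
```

'or' returns first truthy value ('ham', which is str)

str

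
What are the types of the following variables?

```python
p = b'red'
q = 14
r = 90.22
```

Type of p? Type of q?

p is bytes; q is int

bytes, int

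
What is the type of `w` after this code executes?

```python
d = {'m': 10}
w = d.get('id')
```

dict.get() returns None when key 'id' is not found and no default given

NoneType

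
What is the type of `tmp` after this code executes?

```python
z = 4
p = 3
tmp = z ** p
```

int ** positive int returns int (4 ** 3 = 64)

int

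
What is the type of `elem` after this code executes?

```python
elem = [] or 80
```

'or' returns first truthy value (80, which is int)

int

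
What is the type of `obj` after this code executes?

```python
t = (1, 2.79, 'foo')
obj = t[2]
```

Index 2 of tuple is 'foo' which is str

str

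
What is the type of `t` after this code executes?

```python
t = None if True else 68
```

Ternary: condition is True, if branch (None) taken → NoneType

NoneType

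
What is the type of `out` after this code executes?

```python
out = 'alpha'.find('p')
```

str.find() returns int (index, or -1)

int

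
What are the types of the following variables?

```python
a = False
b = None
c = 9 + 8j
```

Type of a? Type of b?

a is bool; b is NoneType

bool, NoneType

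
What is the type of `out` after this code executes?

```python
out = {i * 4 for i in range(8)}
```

A set comprehension {expr for x in iterable} produces a set

set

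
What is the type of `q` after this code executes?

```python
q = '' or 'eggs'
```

'or' returns first truthy value ('eggs', which is str)

str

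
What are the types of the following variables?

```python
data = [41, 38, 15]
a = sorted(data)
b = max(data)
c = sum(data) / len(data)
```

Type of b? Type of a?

max of ints returns int; sorted() returns list

int, list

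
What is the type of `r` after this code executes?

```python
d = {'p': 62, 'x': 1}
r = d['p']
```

Accessing dict[str, int] with key 'p' returns int value 62

int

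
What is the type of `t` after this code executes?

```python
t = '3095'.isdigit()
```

str.isdigit() returns bool

bool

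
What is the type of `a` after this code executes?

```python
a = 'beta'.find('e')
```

str.find() returns int (index, or -1)

int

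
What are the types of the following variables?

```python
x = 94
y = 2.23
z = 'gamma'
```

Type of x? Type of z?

x is int; z is str

int, str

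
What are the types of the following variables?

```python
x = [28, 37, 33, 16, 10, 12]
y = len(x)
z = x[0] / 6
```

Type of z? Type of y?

int / int returns float; len() returns int

float, int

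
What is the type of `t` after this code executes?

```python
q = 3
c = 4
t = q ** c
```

int ** positive int returns int (3 ** 4 = 81)

int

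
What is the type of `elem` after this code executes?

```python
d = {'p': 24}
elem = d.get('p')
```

dict.get() returns the value (int) when key is found

int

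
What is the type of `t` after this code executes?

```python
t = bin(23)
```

bin() returns str representation

str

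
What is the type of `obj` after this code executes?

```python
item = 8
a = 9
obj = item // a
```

int // int returns int (8 // 9 = 0)

int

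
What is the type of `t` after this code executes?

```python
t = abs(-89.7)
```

abs() of float returns float

float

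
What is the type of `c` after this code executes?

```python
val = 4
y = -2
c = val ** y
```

int ** negative int returns float

float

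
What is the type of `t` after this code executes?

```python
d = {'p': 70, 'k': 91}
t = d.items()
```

dict.items() returns a dict_items view

dict_items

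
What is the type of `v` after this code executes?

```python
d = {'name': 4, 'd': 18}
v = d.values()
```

.values() returns a dict_values view object

dict_values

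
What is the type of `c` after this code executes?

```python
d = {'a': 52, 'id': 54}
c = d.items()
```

dict.items() returns a dict_items view

dict_items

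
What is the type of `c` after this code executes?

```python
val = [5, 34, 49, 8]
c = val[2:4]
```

Slicing a list always returns a list

list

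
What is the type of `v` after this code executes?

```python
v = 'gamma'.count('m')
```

str.count() returns int

int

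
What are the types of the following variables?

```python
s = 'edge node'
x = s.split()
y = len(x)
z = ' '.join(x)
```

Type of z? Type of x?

str.join() returns str; str.split() returns list

str, list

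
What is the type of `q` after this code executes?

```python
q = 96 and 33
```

'and' returns the last value when all truthy (33, which is int)

int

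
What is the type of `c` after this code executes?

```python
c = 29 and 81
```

'and' returns the last value when all truthy (81, which is int)

int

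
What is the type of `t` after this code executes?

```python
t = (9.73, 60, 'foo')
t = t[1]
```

Index 1 of tuple is 60 which is int

int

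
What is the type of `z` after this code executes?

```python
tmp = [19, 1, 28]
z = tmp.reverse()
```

list.reverse() returns None

NoneType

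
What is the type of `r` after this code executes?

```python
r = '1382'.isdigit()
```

str.isdigit() returns bool

bool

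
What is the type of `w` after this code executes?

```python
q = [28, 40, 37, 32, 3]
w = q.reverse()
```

list.reverse() returns None

NoneType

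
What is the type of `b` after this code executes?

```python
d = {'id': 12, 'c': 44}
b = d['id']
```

Accessing dict[str, int] with key 'id' returns int value 12

int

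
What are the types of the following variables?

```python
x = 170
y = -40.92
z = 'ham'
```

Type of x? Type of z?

x is int; z is str

int, str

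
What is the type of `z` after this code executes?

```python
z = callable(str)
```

callable() returns bool

bool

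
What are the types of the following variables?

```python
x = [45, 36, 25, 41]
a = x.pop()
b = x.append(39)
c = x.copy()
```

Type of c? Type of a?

list.copy() returns list; list.pop() returns the element (int)

list, int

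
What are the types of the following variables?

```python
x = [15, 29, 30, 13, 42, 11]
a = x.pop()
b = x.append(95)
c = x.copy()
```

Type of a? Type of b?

list.pop() returns the element (int); list.append() returns None

int, NoneType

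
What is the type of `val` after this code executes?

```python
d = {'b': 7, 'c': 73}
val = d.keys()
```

.keys() returns a dict_keys view object

dict_keys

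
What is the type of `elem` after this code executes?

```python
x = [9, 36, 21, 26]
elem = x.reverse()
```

list.reverse() returns None

NoneType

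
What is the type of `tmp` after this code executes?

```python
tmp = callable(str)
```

callable() returns bool

bool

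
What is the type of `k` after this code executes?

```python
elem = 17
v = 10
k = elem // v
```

int // int returns int (17 // 10 = 1)

int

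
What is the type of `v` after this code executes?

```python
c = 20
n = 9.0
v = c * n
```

int * float returns float (20 * 9.0 = 180.0)

float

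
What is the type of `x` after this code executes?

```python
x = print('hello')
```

print() returns None

NoneType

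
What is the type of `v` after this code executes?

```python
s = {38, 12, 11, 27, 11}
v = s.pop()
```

Popping from a set of ints returns int

int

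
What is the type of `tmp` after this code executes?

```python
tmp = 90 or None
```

'or' returns first truthy value (90, int)

int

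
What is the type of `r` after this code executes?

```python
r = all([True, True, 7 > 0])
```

all() returns bool

bool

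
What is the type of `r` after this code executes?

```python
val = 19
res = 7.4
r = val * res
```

int * float returns float (19 * 7.4 = 140.6)

float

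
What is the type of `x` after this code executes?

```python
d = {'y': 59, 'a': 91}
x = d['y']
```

Accessing dict[str, int] with key 'y' returns int value 59

int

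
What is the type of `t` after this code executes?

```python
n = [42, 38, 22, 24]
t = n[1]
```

Indexing a list of ints returns int (n[1] = 38)

int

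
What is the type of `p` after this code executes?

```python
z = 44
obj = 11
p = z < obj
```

Comparison operators return bool

bool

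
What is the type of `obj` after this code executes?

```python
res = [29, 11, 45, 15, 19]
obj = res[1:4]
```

Slicing a list always returns a list

list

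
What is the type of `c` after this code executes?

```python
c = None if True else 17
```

Ternary: condition is True, if branch (None) taken → NoneType

NoneType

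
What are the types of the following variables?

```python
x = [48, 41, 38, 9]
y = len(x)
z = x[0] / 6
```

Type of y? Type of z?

len() returns int; int / int returns float

int, float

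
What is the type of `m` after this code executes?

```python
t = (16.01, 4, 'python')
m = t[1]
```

Index 1 of tuple is 4 which is int

int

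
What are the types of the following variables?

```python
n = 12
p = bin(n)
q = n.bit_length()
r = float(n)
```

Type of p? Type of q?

bin() returns str; int.bit_length() returns int

str, int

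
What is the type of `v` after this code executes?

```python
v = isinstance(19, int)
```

isinstance() returns bool

bool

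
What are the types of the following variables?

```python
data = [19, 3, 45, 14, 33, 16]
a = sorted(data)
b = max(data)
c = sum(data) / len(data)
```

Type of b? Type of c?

max of ints returns int; int / int returns float

int, float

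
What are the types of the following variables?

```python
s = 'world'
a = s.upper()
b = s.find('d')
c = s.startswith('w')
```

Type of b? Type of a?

str.find() returns int; str.upper() returns str

int, str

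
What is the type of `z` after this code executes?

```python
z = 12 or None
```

'or' returns first truthy value (12, int)

int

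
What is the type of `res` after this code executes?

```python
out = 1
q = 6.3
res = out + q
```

int + float returns float (1 + 6.3 = 7.3)

float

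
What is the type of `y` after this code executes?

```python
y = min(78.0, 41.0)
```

min() of floats returns float

float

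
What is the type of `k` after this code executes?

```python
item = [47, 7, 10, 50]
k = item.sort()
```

list.sort() returns None (sorts in place)

NoneType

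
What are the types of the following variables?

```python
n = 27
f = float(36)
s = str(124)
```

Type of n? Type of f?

n is int; f is float

int, float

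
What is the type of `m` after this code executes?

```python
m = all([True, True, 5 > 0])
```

all() returns bool

bool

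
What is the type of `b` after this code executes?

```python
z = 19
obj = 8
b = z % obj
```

int % int returns int (19 % 8 = 3)

int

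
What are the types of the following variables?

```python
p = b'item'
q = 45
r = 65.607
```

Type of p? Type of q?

p is bytes; q is int

bytes, int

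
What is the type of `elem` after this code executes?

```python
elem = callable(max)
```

callable() returns bool

bool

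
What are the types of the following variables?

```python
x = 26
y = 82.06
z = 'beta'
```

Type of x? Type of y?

x is int; y is float

int, float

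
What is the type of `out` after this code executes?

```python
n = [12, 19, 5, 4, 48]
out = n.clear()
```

list.clear() returns None

NoneType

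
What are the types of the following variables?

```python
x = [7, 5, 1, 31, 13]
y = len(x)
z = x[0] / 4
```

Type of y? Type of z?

len() returns int; int / int returns float

int, float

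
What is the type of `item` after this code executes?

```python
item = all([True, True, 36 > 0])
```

all() returns bool

bool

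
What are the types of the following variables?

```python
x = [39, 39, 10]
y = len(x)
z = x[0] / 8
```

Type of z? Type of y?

int / int returns float; len() returns int

float, int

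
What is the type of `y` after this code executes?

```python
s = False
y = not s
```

'not' always returns bool

bool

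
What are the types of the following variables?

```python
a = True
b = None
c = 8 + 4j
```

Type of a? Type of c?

a is bool; c is complex

bool, complex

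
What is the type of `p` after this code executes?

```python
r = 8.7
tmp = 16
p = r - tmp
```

float - int returns float (8.7 - 16 = -7.3)

float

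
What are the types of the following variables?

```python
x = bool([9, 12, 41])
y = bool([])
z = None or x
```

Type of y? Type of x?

bool() returns bool; bool() returns bool

bool, bool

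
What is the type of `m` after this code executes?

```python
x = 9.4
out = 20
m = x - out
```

float - int returns float (9.4 - 20 = -10.6)

float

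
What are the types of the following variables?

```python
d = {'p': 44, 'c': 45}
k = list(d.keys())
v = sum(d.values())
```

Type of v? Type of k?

sum of int values returns int; list(...) returns list

int, list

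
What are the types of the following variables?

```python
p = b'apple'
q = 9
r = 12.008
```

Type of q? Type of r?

q is int; r is float

int, float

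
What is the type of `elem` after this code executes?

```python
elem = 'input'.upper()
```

str.upper() returns str

str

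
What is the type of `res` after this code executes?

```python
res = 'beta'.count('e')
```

str.count() returns int

int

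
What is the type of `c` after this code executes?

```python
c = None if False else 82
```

Ternary: condition is False, else branch (82) taken → int

int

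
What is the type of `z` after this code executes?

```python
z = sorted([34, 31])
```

sorted() always returns list

list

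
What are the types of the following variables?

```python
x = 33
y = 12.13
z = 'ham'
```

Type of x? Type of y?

x is int; y is float

int, float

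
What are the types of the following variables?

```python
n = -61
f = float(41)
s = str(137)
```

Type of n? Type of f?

n is int; f is float

int, float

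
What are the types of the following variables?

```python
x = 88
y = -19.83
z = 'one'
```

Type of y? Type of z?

y is float; z is str

float, str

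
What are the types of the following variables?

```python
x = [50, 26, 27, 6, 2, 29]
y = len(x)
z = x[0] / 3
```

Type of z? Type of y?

int / int returns float; len() returns int

float, int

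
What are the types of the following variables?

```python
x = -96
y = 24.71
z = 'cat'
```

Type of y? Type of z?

y is float; z is str

float, str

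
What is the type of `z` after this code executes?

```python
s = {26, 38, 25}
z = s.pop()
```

Popping from a set of ints returns int

int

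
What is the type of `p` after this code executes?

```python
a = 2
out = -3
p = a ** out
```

int ** negative int returns float

float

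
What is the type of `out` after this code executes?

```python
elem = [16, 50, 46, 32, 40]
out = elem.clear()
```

list.clear() returns None

NoneType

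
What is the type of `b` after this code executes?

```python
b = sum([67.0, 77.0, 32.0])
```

sum() of floats returns float

float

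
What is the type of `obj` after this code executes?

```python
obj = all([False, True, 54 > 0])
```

all() returns bool

bool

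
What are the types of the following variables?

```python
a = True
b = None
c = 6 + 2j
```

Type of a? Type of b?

a is bool; b is NoneType

bool, NoneType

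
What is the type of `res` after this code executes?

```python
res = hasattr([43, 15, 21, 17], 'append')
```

hasattr() returns bool

bool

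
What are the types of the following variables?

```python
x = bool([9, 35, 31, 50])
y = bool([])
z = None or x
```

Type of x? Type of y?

bool() returns bool; bool() returns bool

bool, bool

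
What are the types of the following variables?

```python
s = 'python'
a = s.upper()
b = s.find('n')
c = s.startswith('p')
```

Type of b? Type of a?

str.find() returns int; str.upper() returns str

int, str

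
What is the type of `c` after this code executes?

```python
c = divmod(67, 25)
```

divmod() returns a tuple (quotient, remainder)

tuple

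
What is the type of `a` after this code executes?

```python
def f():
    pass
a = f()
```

A function with no return statement returns None

NoneType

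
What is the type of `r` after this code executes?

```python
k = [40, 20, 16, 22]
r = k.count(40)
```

list.count() returns int

int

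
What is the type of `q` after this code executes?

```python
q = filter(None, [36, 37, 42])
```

filter() returns a filter iterator object

filter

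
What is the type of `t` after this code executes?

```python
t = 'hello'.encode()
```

str.encode() returns bytes

bytes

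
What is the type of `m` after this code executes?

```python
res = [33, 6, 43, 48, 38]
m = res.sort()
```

list.sort() returns None (sorts in place)

NoneType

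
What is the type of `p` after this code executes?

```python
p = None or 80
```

'or' with None returns the other value (80, int)

int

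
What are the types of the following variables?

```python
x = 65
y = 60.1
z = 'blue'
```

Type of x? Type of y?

x is int; y is float

int, float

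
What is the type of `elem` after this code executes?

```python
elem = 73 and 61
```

'and' returns the last value when all truthy (61, which is int)

int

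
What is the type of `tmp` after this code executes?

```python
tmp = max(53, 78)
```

max() of ints returns int

int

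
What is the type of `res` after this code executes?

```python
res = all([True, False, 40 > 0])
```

all() returns bool

bool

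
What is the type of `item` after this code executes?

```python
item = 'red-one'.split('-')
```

str.split() returns list

list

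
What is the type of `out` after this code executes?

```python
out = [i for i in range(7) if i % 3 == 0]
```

A list comprehension [...] produces a list

list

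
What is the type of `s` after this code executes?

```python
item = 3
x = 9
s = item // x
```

int // int returns int (3 // 9 = 0)

int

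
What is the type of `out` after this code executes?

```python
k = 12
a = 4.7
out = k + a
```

int + float returns float (12 + 4.7 = 16.7)

float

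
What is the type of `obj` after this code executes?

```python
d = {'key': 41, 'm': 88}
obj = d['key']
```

Accessing dict[str, int] with key 'key' returns int value 41

int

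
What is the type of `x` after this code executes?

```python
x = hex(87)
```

hex() returns str representation

str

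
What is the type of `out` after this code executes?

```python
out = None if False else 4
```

Ternary: condition is False, else branch (4) taken → int

int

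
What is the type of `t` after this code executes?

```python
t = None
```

None has type NoneType

NoneType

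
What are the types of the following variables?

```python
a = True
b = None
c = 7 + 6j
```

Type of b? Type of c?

b is NoneType; c is complex

NoneType, complex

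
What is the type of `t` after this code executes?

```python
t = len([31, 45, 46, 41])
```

len() always returns int

int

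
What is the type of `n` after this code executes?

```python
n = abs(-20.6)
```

abs() of float returns float

float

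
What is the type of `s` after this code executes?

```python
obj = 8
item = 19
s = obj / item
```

int / int always returns float in Python 3 (8 / 19 = 0.421053)

float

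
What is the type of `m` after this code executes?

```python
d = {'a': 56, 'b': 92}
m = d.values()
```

.values() returns a dict_values view object

dict_values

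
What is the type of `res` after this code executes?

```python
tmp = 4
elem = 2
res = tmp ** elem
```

int ** positive int returns int (4 ** 2 = 16)

int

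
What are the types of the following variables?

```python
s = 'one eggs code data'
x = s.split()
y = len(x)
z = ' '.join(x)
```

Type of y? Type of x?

len() returns int; str.split() returns list

int, list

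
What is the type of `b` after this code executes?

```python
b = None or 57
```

'or' with None returns the other value (57, int)

int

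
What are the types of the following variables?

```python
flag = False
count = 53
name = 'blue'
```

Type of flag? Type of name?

flag is bool; name is str

bool, str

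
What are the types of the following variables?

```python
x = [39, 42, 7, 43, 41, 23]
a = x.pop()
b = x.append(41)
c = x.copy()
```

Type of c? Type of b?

list.copy() returns list; list.append() returns None

list, NoneType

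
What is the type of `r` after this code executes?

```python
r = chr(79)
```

chr() returns str (single character)

str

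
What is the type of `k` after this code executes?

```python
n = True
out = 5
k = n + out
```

bool + int returns int (True is 1, so 1 + 5 = 6)

int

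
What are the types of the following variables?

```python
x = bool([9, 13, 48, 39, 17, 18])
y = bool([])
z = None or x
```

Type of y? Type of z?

bool() returns bool; None or <bool> returns the bool

bool, bool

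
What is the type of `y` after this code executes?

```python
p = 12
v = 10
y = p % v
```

int % int returns int (12 % 10 = 2)

int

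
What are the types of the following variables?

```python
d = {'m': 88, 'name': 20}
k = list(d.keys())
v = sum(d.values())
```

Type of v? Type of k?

sum of int values returns int; list(...) returns list

int, list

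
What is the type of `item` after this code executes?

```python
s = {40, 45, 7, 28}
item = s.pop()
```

Popping from a set of ints returns int

int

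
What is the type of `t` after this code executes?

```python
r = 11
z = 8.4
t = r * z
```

int * float returns float (11 * 8.4 = 92.4)

float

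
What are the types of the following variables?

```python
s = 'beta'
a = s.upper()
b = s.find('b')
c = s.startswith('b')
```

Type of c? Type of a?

str.startswith() returns bool; str.upper() returns str

bool, str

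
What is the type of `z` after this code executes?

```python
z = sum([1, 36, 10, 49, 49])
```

sum() of ints returns int

int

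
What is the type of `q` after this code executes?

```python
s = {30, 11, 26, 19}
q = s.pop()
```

Popping from a set of ints returns int

int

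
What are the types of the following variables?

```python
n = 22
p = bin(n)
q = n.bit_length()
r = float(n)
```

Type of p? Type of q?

bin() returns str; int.bit_length() returns int

str, int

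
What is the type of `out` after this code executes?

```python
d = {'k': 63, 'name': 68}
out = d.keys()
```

.keys() returns a dict_keys view object

dict_keys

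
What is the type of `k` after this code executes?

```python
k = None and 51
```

'and' returns first falsy value (None)

NoneType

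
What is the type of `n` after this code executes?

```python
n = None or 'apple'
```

'or' with None returns the other value ('apple', str)

str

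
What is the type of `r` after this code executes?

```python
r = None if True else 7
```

Ternary: condition is True, if branch (None) taken → NoneType

NoneType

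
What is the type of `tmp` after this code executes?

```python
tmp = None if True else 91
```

Ternary: condition is True, if branch (None) taken → NoneType

NoneType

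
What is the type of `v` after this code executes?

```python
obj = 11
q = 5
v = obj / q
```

int / int always returns float in Python 3 (11 / 5 = 2.2)

float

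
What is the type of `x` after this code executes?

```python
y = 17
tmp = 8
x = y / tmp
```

int / int always returns float in Python 3 (17 / 8 = 2.125)

float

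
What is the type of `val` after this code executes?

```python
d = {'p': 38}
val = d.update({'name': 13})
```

dict.update() returns None

NoneType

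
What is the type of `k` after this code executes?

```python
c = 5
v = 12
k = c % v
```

int % int returns int (5 % 12 = 5)

int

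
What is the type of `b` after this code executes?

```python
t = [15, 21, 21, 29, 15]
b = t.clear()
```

list.clear() returns None

NoneType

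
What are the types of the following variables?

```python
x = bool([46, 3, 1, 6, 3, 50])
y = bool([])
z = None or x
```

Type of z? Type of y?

None or <bool> returns the bool; bool() returns bool

bool, bool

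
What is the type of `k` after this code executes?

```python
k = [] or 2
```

'or' returns first truthy value (2, which is int)

int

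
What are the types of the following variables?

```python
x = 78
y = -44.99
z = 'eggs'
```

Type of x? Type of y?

x is int; y is float

int, float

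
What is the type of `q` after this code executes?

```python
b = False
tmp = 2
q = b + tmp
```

bool + int returns int (False is 0, so 0 + 2 = 2)

int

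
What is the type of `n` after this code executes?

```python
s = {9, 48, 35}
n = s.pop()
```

Popping from a set of ints returns int

int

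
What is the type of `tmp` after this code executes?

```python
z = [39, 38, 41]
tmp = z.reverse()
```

list.reverse() returns None

NoneType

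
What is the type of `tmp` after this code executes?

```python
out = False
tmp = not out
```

'not' always returns bool

bool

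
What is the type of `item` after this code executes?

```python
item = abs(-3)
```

abs() of int returns int

int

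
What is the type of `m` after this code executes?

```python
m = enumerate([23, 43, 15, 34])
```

enumerate() returns an enumerate iterator object

enumerate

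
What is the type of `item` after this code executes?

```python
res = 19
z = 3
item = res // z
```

int // int returns int (19 // 3 = 6)

int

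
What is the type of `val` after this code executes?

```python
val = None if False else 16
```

Ternary: condition is False, else branch (16) taken → int

int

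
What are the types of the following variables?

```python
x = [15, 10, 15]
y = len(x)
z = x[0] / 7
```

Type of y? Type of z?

len() returns int; int / int returns float

int, float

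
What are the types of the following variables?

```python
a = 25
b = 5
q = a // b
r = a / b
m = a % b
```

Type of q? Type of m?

int // int returns int; int % int returns int

int, int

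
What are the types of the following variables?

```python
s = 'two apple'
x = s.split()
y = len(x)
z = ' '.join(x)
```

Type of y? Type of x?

len() returns int; str.split() returns list

int, list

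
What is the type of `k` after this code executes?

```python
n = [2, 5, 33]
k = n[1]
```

Indexing a list of ints returns int (n[1] = 5)

int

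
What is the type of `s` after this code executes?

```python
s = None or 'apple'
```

'or' with None returns the other value ('apple', str)

str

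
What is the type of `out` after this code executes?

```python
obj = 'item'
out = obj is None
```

'is' comparison returns bool

bool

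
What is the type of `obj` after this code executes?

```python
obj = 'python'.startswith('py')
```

str.startswith() returns bool

bool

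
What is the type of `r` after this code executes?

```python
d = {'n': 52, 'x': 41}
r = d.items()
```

dict.items() returns a dict_items view

dict_items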